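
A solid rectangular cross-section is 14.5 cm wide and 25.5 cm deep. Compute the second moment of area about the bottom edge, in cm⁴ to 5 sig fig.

The section: 14.5 × 25.5, A = 369.75 cm², y = 12.75 cm, Ī = 20035.83 cm⁴.
Transfer it to the base of the section using Ī + A·d² with d = y − 0:
  the section: d = 12.75 cm → contributes +80143.31 cm⁴
Total I = 80143.31 cm⁴.

I_base ≈ 8.0143 × 10⁴ cm⁴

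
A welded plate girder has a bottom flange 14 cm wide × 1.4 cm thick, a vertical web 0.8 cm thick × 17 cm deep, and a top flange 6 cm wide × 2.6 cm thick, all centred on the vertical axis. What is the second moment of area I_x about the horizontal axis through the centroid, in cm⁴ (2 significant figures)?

Break the section into simple shapes (no overlaps), measuring from the bottom-left corner of the bounding box.
Bottom plate: 14 × 1.4, A = 19.6 cm², y = 0.7 cm, Ī = 3.201 cm⁴.
Web plate: 0.8 × 17, A = 13.6 cm², y = 9.9 cm, Ī = 327.5 cm⁴.
Top plate: 6 × 2.6, A = 15.6 cm², y = 19.7 cm, Ī = 8.788 cm⁴.
Centroid: ȳ = ΣA·y / ΣA = 9.338 cm.
Transfer each piece to the horizontal axis through the centroid using Ī + A·d² with d = y − 9.338:
  bottom plate: d = -8.638 cm → contributes +1 466 cm⁴
  web plate: d = 0.5623 cm → contributes +331.8 cm⁴
  top plate: d = 10.36 cm → contributes +1 684 cm⁴
Total I = 3 481 cm⁴.

I_x ≈ 3500 cm⁴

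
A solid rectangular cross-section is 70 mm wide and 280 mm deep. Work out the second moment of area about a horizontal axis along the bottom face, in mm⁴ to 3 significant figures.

The section: 70 × 280, A = 19 600 mm², y = 140 mm, Ī = 128 053 333 mm⁴.
Transfer it to a horizontal axis along the bottom face using Ī + A·d² with d = y − 0:
  the section: d = 140 mm → contributes +512 213 333 mm⁴
Total I = 512 213 333 mm⁴.

I_base ≈ 5.12 × 10⁸ mm⁴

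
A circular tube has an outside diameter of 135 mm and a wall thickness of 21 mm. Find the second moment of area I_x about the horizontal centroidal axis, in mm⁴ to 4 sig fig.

Split into non-overlapping primitives; take the origin at the lower-left of the bounding box.
Outer circle: ⌀135, A = 14313.9 mm², y = 67.5 mm, Ī = 16 304 406 mm⁴.
Bore (subtracted): ⌀93, A = 6792.91 mm², y = 67.5 mm, Ī = 3 671 992 mm⁴.
By symmetry the centroid is at mid-height, ȳ = 67.5 mm.
All pieces are centred on the horizontal centroidal axis, so I = ΣĪ (holes subtracted) = 12 632 414 mm⁴.

I_x ≈ 1.263 × 10⁷ mm⁴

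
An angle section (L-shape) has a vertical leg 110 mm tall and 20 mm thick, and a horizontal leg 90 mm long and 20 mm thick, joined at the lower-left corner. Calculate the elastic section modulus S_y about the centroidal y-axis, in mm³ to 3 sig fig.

S_y ≈ 3.80 × 10⁴ mm³

Decompose the section into non-overlapping parts with the origin at the bottom-left of its bounding rectangle.
Vertical leg: 20 × 110, A = 2 200 mm², x = 10 mm, Ī = 73 333 mm⁴.
Horizontal leg (remainder): 70 × 20, A = 1 400 mm², x = 55 mm, Ī = 571 667 mm⁴.
Centroid: x̄ = ΣA·x / ΣA = 27.5 mm.
Transfer each piece to the centroidal y-axis using Ī + A·d² with d = x − 27.5:
  vertical leg: d = -17.5 mm → contributes +747 083 mm⁴
  horizontal leg (remainder): d = 27.5 mm → contributes +1 630 417 mm⁴
Total I = 2 377 500 mm⁴.
Extreme fibre distance c = 62.5 mm; S = I/c = 38 040 mm³.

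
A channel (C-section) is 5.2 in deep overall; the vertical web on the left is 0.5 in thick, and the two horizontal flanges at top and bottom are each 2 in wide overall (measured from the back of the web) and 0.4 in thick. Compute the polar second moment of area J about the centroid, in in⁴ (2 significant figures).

J ≈ 14 in⁴

Break the section into simple shapes (no overlaps), measuring from the bottom-left corner of the bounding box.
Web: 0.5 × 5.2, A = 2.6 in², y = 2.6 in, Ī = 5.859 in⁴.
Top flange (beyond web): 1.5 × 0.4, A = 0.6 in², y = 5 in, Ī = 0.008 in⁴.
Bottom flange (beyond web): 1.5 × 0.4, A = 0.6 in², y = 0.2 in, Ī = 0.008 in⁴.
By symmetry the centroid is at mid-height, ȳ = 2.6 in.
Transfer each piece to the centroidal x-axis using Ī + A·d² with d = y − 2.6:
  web: d = 0 in → contributes +5.859 in⁴
  top flange (beyond web): d = 2.4 in → contributes +3.464 in⁴
  bottom flange (beyond web): d = -2.4 in → contributes +3.464 in⁴
Total I = 12.79 in⁴.
For the y-axis: x̄ = 0.5658 in.
Repeating about the centroidal y-axis gives I_y = 1.1 in⁴.
Polar second moment: J = I_x + I_y = 13.89 in⁴.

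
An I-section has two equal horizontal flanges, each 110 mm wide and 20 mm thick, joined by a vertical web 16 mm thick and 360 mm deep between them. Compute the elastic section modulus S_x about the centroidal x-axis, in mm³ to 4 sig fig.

S_x ≈ 1.106 × 10⁶ mm³

Split into non-overlapping primitives; take the origin at the lower-left of the bounding box.
Bottom flange: 110 × 20, A = 2 200 mm², y = 10 mm, Ī = 73333.3 mm⁴.
Web: 16 × 360, A = 5 760 mm², y = 200 mm, Ī = 62 208 000 mm⁴.
Top flange: 110 × 20, A = 2 200 mm², y = 390 mm, Ī = 73333.3 mm⁴.
By symmetry the centroid is at mid-height, ȳ = 200 mm.
Transfer each piece to the centroidal x-axis using Ī + A·d² with d = y − 200:
  bottom flange: d = -190 mm → contributes +79 493 333 mm⁴
  web: d = 0 mm → contributes +62 208 000 mm⁴
  top flange: d = 190 mm → contributes +79 493 333 mm⁴
Total I = 221 194 667 mm⁴.
Extreme fibre distance c = 200 mm; S = I/c = 1 105 973 mm³.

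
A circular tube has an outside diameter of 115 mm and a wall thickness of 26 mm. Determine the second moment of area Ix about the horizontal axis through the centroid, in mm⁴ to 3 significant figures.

Ix ≈ 7.81 × 10⁶ mm⁴

Split into non-overlapping primitives; take the origin at the lower-left of the bounding box.
Outer circle: ⌀115, A = 10 387 mm², y = 57.5 mm, Ī = 8 585 414 mm⁴.
Bore (subtracted): ⌀63, A = 3117.2 mm², y = 57.5 mm, Ī = 773 272 mm⁴.
By symmetry the centroid is at mid-height, ȳ = 57.5 mm.
All pieces are centred on the horizontal axis through the centroid, so I = ΣĪ (holes subtracted) = 7 812 143 mm⁴.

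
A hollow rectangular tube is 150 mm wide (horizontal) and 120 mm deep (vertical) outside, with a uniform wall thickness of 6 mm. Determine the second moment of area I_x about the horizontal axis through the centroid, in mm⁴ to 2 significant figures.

Split into non-overlapping primitives; take the origin at the lower-left of the bounding box.
Outer rectangle: 150 × 120, A = 18 000 mm², y = 60 mm, Ī = 21 600 000 mm⁴.
Inner void (subtracted): 138 × 108, A = 14 904 mm², y = 60 mm, Ī = 14 486 688 mm⁴.
By symmetry the centroid is at mid-height, ȳ = 60 mm.
All pieces are centred on the horizontal axis through the centroid, so I = ΣĪ (holes subtracted) = 7 113 312 mm⁴.

I_x ≈ 7.1 × 10⁶ mm⁴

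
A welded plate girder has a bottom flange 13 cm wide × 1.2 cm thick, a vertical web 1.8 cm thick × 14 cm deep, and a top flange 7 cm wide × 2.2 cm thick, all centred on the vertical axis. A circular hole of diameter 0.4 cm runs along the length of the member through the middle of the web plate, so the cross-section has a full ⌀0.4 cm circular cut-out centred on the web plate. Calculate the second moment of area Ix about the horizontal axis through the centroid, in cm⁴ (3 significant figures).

Ix ≈ 2330 cm⁴

Treat the section as a set of non-overlapping primitives; coordinates are from the bounding-box lower-left.
Bottom plate: 13 × 1.2, A = 15.6 cm², y = 0.6 cm, Ī = 1.872 cm⁴.
Web plate: 1.8 × 14, A = 25.2 cm², y = 8.2 cm, Ī = 411.6 cm⁴.
Top plate: 7 × 2.2, A = 15.4 cm², y = 16.3 cm, Ī = 6.2113 cm⁴.
Hole (subtracted): ⌀0.4, A = 0.12566 cm², y = 8.2 cm, Ī = 0.0012566 cm⁴.
Centroid: ȳ = ΣA·y / ΣA = 8.3102 cm.
Transfer each piece to the horizontal axis through the centroid using Ī + A·d² with d = y − 8.3102:
  bottom plate: d = -7.7102 cm → contributes +929.25 cm⁴
  web plate: d = -0.11021 cm → contributes +411.91 cm⁴
  top plate: d = 7.9898 cm → contributes +989.3 cm⁴
  hole: d = -0.11021 cm → contributes −0.002783 cm⁴
Total I = 2330.5 cm⁴.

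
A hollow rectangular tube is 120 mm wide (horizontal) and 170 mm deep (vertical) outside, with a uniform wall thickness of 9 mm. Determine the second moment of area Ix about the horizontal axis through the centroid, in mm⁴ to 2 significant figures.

Ix ≈ 1.9 × 10⁷ mm⁴

Treat the section as a set of non-overlapping primitives; coordinates are from the bounding-box lower-left.
Outer rectangle: 120 × 170, A = 20 400 mm², y = 85 mm, Ī = 49 130 000 mm⁴.
Inner void (subtracted): 102 × 152, A = 15 504 mm², y = 85 mm, Ī = 29 850 368 mm⁴.
By symmetry the centroid is at mid-height, ȳ = 85 mm.
All pieces are centred on the horizontal axis through the centroid, so I = ΣĪ (holes subtracted) = 19 279 632 mm⁴.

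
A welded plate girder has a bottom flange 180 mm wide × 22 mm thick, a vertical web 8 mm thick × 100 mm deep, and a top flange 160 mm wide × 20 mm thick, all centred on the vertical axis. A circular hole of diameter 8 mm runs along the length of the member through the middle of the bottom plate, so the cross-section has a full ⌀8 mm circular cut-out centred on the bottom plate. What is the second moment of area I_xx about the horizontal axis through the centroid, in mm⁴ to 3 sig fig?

I_xx ≈ 2.67 × 10⁷ mm⁴

Break the section into simple shapes (no overlaps), measuring from the bottom-left corner of the bounding box.
Bottom plate: 180 × 22, A = 3 960 mm², y = 11 mm, Ī = 159 720 mm⁴.
Web plate: 8 × 100, A = 800 mm², y = 72 mm, Ī = 666 667 mm⁴.
Top plate: 160 × 20, A = 3 200 mm², y = 132 mm, Ī = 106 667 mm⁴.
Hole (subtracted): ⌀8, A = 50.265 mm², y = 11 mm, Ī = 201.06 mm⁴.
Centroid: ȳ = ΣA·y / ΣA = 66.122 mm.
Transfer each piece to the horizontal axis through the centroid using Ī + A·d² with d = y − 66.122:
  bottom plate: d = -55.122 mm → contributes +12 191 901 mm⁴
  web plate: d = 5.878 mm → contributes +694 308 mm⁴
  top plate: d = 65.878 mm → contributes +13 994 402 mm⁴
  hole: d = -55.122 mm → contributes −152 929 mm⁴
Total I = 26 727 682 mm⁴.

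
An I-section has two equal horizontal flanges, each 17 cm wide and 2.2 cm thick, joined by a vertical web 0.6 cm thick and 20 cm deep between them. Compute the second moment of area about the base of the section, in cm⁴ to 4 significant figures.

I_base ≈ 2.257 × 10⁴ cm⁴

Break the section into simple shapes (no overlaps), measuring from the bottom-left corner of the bounding box.
Bottom flange: 17 × 2.2, A = 37.4 cm², y = 1.1 cm, Ī = 15.0847 cm⁴.
Web: 0.6 × 20, A = 12 cm², y = 12.2 cm, Ī = 400 cm⁴.
Top flange: 17 × 2.2, A = 37.4 cm², y = 23.3 cm, Ī = 15.0847 cm⁴.
Transfer each piece to a horizontal axis along the bottom face using Ī + A·d² with d = y − 0:
  bottom flange: d = 1.1 cm → contributes +60.3387 cm⁴
  web: d = 12.2 cm → contributes +2186.08 cm⁴
  top flange: d = 23.3 cm → contributes +20319.2 cm⁴
Total I = 22565.6 cm⁴.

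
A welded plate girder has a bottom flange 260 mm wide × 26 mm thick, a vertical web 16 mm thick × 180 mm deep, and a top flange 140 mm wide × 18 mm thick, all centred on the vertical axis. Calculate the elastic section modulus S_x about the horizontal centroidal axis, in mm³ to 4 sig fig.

S_x ≈ 6.095 × 10⁵ mm³

Decompose the section into non-overlapping parts with the origin at the bottom-left of its bounding rectangle.
Bottom plate: 260 × 26, A = 6 760 mm², y = 13 mm, Ī = 380 813 mm⁴.
Web plate: 16 × 180, A = 2 880 mm², y = 116 mm, Ī = 7 776 000 mm⁴.
Top plate: 140 × 18, A = 2 520 mm², y = 215 mm, Ī = 68 040 mm⁴.
Centroid: ȳ = ΣA·y / ΣA = 79.2566 mm.
Transfer each piece to the horizontal centroidal axis using Ī + A·d² with d = y − 79.2566:
  bottom plate: d = -66.2566 mm → contributes +30 056 769 mm⁴
  web plate: d = 36.7434 mm → contributes +11 664 227 mm⁴
  top plate: d = 135.743 mm → contributes +46 502 256 mm⁴
Total I = 88 223 253 mm⁴.
Extreme fibre distance c = 144.743 mm; S = I/c = 609 515 mm³.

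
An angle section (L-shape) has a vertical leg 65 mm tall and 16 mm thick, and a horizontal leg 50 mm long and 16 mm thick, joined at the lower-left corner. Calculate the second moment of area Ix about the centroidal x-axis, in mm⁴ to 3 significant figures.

Treat the section as a set of non-overlapping primitives; coordinates are from the bounding-box lower-left.
Vertical leg: 16 × 65, A = 1 040 mm², y = 32.5 mm, Ī = 366 167 mm⁴.
Horizontal leg (remainder): 34 × 16, A = 544 mm², y = 8 mm, Ī = 11 605 mm⁴.
Centroid: ȳ = ΣA·y / ΣA = 24.086 mm.
Transfer each piece to the centroidal x-axis using Ī + A·d² with d = y − 24.086:
  vertical leg: d = 8.4141 mm → contributes +439 796 mm⁴
  horizontal leg (remainder): d = -16.086 mm → contributes +152 368 mm⁴
Total I = 592 164 mm⁴.

Ix ≈ 5.92 × 10⁵ mm⁴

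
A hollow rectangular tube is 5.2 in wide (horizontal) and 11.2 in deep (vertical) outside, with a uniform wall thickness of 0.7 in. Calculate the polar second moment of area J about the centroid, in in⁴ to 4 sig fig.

Treat the section as a set of non-overlapping primitives; coordinates are from the bounding-box lower-left.
Outer rectangle: 5.2 × 11.2, A = 58.24 in², y = 5.6 in, Ī = 608.802 in⁴.
Inner void (subtracted): 3.8 × 9.8, A = 37.24 in², y = 5.6 in, Ī = 298.044 in⁴.
By symmetry the centroid is at mid-height, ȳ = 5.6 in.
All pieces are centred on the centroidal x-axis, so I = ΣĪ (holes subtracted) = 310.758 in⁴.
Repeating about the centroidal y-axis gives I_y = 86.422 in⁴.
Polar second moment: J = I_x + I_y = 397.18 in⁴.

J ≈ 397.2 in⁴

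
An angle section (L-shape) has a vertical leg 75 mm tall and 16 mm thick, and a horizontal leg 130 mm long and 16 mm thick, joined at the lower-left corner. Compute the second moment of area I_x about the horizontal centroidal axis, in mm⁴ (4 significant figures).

Split into non-overlapping primitives; take the origin at the lower-left of the bounding box.
Vertical leg: 16 × 75, A = 1 200 mm², y = 37.5 mm, Ī = 562 500 mm⁴.
Horizontal leg (remainder): 114 × 16, A = 1 824 mm², y = 8 mm, Ī = 38 912 mm⁴.
Centroid: ȳ = ΣA·y / ΣA = 19.7063 mm.
Transfer each piece to the horizontal centroidal axis using Ī + A·d² with d = y − 19.7063:
  vertical leg: d = 17.7937 mm → contributes +942 437 mm⁴
  horizontal leg (remainder): d = -11.7063 mm → contributes +288 870 mm⁴
Total I = 1 231 307 mm⁴.

I_x ≈ 1.231 × 10⁶ mm⁴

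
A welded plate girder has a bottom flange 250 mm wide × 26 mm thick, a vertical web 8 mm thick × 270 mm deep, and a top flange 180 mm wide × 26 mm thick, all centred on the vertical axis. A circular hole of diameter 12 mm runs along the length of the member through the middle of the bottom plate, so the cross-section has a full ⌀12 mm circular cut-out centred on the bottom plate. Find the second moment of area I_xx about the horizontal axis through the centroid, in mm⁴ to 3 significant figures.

Treat the section as a set of non-overlapping primitives; coordinates are from the bounding-box lower-left.
Bottom plate: 250 × 26, A = 6 500 mm², y = 13 mm, Ī = 366 167 mm⁴.
Web plate: 8 × 270, A = 2 160 mm², y = 161 mm, Ī = 13 122 000 mm⁴.
Top plate: 180 × 26, A = 4 680 mm², y = 309 mm, Ī = 263 640 mm⁴.
Hole (subtracted): ⌀12, A = 113.1 mm², y = 13 mm, Ī = 1017.9 mm⁴.
Centroid: ȳ = ΣA·y / ΣA = 141.9 mm.
Transfer each piece to the horizontal axis through the centroid using Ī + A·d² with d = y − 141.9:
  bottom plate: d = -128.9 mm → contributes +108 366 583 mm⁴
  web plate: d = 19.099 mm → contributes +13 909 913 mm⁴
  top plate: d = 167.1 mm → contributes +130 939 071 mm⁴
  hole: d = -128.9 mm → contributes −1 880 181 mm⁴
Total I = 251 335 386 mm⁴.

I_xx ≈ 2.51 × 10⁸ mm⁴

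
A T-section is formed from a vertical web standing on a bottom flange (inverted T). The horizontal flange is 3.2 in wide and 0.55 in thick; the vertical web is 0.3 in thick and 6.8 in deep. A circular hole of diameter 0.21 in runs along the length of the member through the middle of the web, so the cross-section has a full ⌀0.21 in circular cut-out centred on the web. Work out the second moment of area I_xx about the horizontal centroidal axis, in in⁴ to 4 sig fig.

I_xx ≈ 20.56 in⁴

Treat the section as a set of non-overlapping primitives; coordinates are from the bounding-box lower-left.
Flange: 3.2 × 0.55, A = 1.76 in², y = 0.275 in, Ī = 0.0443667 in⁴.
Web: 0.3 × 6.8, A = 2.04 in², y = 3.95 in, Ī = 7.8608 in⁴.
Hole (subtracted): ⌀0.21, A = 0.0346361 in², y = 3.95 in, Ī = 0.0000954656 in⁴.
Centroid: ȳ = ΣA·y / ΣA = 2.23224 in.
Transfer each piece to the horizontal centroidal axis using Ī + A·d² with d = y − 2.23224:
  flange: d = -1.95724 in → contributes +6.78654 in⁴
  web: d = 1.71776 in → contributes +13.8802 in⁴
  hole: d = 1.71776 in → contributes −0.102296 in⁴
Total I = 20.5645 in⁴.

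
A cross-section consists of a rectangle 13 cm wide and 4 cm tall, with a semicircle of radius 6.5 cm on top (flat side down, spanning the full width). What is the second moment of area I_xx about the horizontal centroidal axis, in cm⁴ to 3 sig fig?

I_xx ≈ 925 cm⁴

Break the section into simple shapes (no overlaps), measuring from the bottom-left corner of the bounding box.
Rectangular body: 13 × 4, A = 52 cm², y = 2 cm, Ī = 69.333 cm⁴.
Semicircular cap: semicircle r = 6.5, A = 66.366 cm², y = 6.7587 cm, Ī = 195.92 cm⁴.
Centroid: ȳ = ΣA·y / ΣA = 4.6681 cm.
Transfer each piece to the horizontal centroidal axis using Ī + A·d² with d = y − 4.6681:
  rectangular body: d = -2.6681 cm → contributes +439.52 cm⁴
  semicircular cap: d = 2.0906 cm → contributes +485.97 cm⁴
Total I = 925.49 cm⁴.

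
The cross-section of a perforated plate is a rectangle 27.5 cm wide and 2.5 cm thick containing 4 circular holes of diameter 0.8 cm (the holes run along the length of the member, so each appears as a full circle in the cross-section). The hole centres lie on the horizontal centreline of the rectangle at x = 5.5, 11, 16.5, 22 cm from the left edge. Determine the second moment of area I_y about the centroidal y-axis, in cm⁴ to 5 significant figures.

I_y ≈ 4256.6 cm⁴

Decompose the section into non-overlapping parts with the origin at the bottom-left of its bounding rectangle.
Plate: 27.5 × 2.5, A = 68.75 cm², x = 13.75 cm, Ī = 4332.682 cm⁴.
Hole 1 (subtracted): ⌀0.8, A = 0.5026548 cm², x = 5.5 cm, Ī = 0.02010619 cm⁴.
Hole 2 (subtracted): ⌀0.8, A = 0.5026548 cm², x = 11 cm, Ī = 0.02010619 cm⁴.
Hole 3 (subtracted): ⌀0.8, A = 0.5026548 cm², x = 16.5 cm, Ī = 0.02010619 cm⁴.
Hole 4 (subtracted): ⌀0.8, A = 0.5026548 cm², x = 22 cm, Ī = 0.02010619 cm⁴.
By symmetry the centroid is at mid-width, x̄ = 13.75 cm.
Transfer each piece to the centroidal y-axis using Ī + A·d² with d = x − 13.75:
  plate: d = 0 cm → contributes +4332.682 cm⁴
  hole 1: d = -8.25 cm → contributes −34.23205 cm⁴
  hole 2: d = -2.75 cm → contributes −3.821433 cm⁴
  hole 3: d = 2.75 cm → contributes −3.821433 cm⁴
  hole 4: d = 8.25 cm → contributes −34.23205 cm⁴
Total I = 4256.575 cm⁴.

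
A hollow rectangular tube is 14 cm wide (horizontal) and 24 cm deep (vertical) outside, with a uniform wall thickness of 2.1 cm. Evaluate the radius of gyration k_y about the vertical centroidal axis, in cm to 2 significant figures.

Split into non-overlapping primitives; take the origin at the lower-left of the bounding box.
Outer rectangle: 14 × 24, A = 336 cm², x = 7 cm, Ī = 5 488 cm⁴.
Inner void (subtracted): 9.8 × 19.8, A = 194 cm², x = 7 cm, Ī = 1 553 cm⁴.
By symmetry the centroid is at mid-width, x̄ = 7 cm.
All pieces are centred on the vertical centroidal axis, so I = ΣĪ (holes subtracted) = 3 935 cm⁴.
Radius of gyration: k = √(I/A) = √(3 935 / 142) = 5.265 cm.

k_y ≈ 5.3 cm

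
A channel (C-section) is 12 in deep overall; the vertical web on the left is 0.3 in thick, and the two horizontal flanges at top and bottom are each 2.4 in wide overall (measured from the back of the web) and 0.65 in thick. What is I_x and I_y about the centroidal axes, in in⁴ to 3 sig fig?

Treat the section as a set of non-overlapping primitives; coordinates are from the bounding-box lower-left.
Web: 0.3 × 12, A = 3.6 in², y = 6 in, Ī = 43.2 in⁴.
Top flange (beyond web): 2.1 × 0.65, A = 1.365 in², y = 11.675 in, Ī = 0.048059 in⁴.
Bottom flange (beyond web): 2.1 × 0.65, A = 1.365 in², y = 0.325 in, Ī = 0.048059 in⁴.
By symmetry the centroid is at mid-height, ȳ = 6 in.
Transfer each piece to the centroidal x-axis using Ī + A·d² with d = y − 6:
  web: d = 0 in → contributes +43.2 in⁴
  top flange (beyond web): d = 5.675 in → contributes +44.009 in⁴
  bottom flange (beyond web): d = -5.675 in → contributes +44.009 in⁴
Total I = 131.22 in⁴.
For the y-axis: x̄ = 0.66754 in.
Repeating about the centroidal y-axis gives I_y = 3.266 in⁴.

I_x ≈ 131 in⁴, I_y ≈ 3.27 in⁴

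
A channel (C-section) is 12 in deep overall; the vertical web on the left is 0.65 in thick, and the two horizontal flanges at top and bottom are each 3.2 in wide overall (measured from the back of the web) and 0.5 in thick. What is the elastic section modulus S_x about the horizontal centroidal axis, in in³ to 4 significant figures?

S_x ≈ 29.66 in³

Break the section into simple shapes (no overlaps), measuring from the bottom-left corner of the bounding box.
Web: 0.65 × 12, A = 7.8 in², y = 6 in, Ī = 93.6 in⁴.
Top flange (beyond web): 2.55 × 0.5, A = 1.275 in², y = 11.75 in, Ī = 0.0265625 in⁴.
Bottom flange (beyond web): 2.55 × 0.5, A = 1.275 in², y = 0.25 in, Ī = 0.0265625 in⁴.
By symmetry the centroid is at mid-height, ȳ = 6 in.
Transfer each piece to the horizontal centroidal axis using Ī + A·d² with d = y − 6:
  web: d = 0 in → contributes +93.6 in⁴
  top flange (beyond web): d = 5.75 in → contributes +42.1813 in⁴
  bottom flange (beyond web): d = -5.75 in → contributes +42.1813 in⁴
Total I = 177.963 in⁴.
Extreme fibre distance c = 6 in; S = I/c = 29.6604 in³.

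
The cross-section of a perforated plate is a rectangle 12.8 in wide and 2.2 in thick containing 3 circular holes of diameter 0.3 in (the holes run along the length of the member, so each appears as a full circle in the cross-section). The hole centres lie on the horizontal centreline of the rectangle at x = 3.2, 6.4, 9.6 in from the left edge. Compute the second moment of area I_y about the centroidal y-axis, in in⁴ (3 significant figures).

I_y ≈ 383 in⁴

Treat the section as a set of non-overlapping primitives; coordinates are from the bounding-box lower-left.
Plate: 12.8 × 2.2, A = 28.16 in², x = 6.4 in, Ī = 384.48 in⁴.
Hole 1 (subtracted): ⌀0.3, A = 0.070686 in², x = 3.2 in, Ī = 0.00039761 in⁴.
Hole 2 (subtracted): ⌀0.3, A = 0.070686 in², x = 6.4 in, Ī = 0.00039761 in⁴.
Hole 3 (subtracted): ⌀0.3, A = 0.070686 in², x = 9.6 in, Ī = 0.00039761 in⁴.
By symmetry the centroid is at mid-width, x̄ = 6.4 in.
Transfer each piece to the centroidal y-axis using Ī + A·d² with d = x − 6.4:
  plate: d = 0 in → contributes +384.48 in⁴
  hole 1: d = -3.2 in → contributes −0.72422 in⁴
  hole 2: d = 0 in → contributes −0.00039761 in⁴
  hole 3: d = 3.2 in → contributes −0.72422 in⁴
Total I = 383.03 in⁴.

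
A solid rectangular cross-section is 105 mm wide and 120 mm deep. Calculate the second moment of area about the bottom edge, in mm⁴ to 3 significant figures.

The section: 105 × 120, A = 12 600 mm², y = 60 mm, Ī = 15 120 000 mm⁴.
Transfer it to a horizontal axis along the bottom face using Ī + A·d² with d = y − 0:
  the section: d = 60 mm → contributes +60 480 000 mm⁴
Total I = 60 480 000 mm⁴.

I_base ≈ 6.05 × 10⁷ mm⁴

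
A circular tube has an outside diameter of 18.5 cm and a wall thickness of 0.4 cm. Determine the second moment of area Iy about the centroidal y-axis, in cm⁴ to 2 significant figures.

Iy ≈ 930 cm⁴

Split into non-overlapping primitives; take the origin at the lower-left of the bounding box.
Outer circle: ⌀18.5, A = 268.8 cm², x = 9.25 cm, Ī = 5 750 cm⁴.
Bore (subtracted): ⌀17.7, A = 246.1 cm², x = 9.25 cm, Ī = 4 818 cm⁴.
By symmetry the centroid is at mid-width, x̄ = 9.25 cm.
All pieces are centred on the centroidal y-axis, so I = ΣĪ (holes subtracted) = 931.9 cm⁴.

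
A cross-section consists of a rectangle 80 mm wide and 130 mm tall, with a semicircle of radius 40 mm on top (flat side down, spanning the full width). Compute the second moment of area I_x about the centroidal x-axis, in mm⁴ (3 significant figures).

I_x ≈ 2.85 × 10⁷ mm⁴

Decompose the section into non-overlapping parts with the origin at the bottom-left of its bounding rectangle.
Rectangular body: 80 × 130, A = 10 400 mm², y = 65 mm, Ī = 14 646 667 mm⁴.
Semicircular cap: semicircle r = 40, A = 2513.3 mm², y = 146.98 mm, Ī = 280 978 mm⁴.
Centroid: ȳ = ΣA·y / ΣA = 80.955 mm.
Transfer each piece to the centroidal x-axis using Ī + A·d² with d = y − 80.955:
  rectangular body: d = -15.955 mm → contributes +17 294 065 mm⁴
  semicircular cap: d = 66.022 mm → contributes +11 235 989 mm⁴
Total I = 28 530 055 mm⁴.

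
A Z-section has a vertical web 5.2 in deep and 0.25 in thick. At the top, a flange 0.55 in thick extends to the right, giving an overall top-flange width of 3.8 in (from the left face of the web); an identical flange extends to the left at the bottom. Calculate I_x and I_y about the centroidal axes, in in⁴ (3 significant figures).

Split into non-overlapping primitives; take the origin at the lower-left of the bounding box.
Web: 0.25 × 5.2, A = 1.3 in², y = 2.6 in, Ī = 2.9293 in⁴.
Top flange (beyond web): 3.55 × 0.55, A = 1.9525 in², y = 4.925 in, Ī = 0.049219 in⁴.
Bottom flange (beyond web): 3.55 × 0.55, A = 1.9525 in², y = 0.275 in, Ī = 0.049219 in⁴.
Centroid: ȳ = ΣA·y / ΣA = 2.6 in.
Transfer each piece to the centroidal x-axis using Ī + A·d² with d = y − 2.6:
  web: d = 0 in → contributes +2.9293 in⁴
  top flange (beyond web): d = 2.325 in → contributes +10.604 in⁴
  bottom flange (beyond web): d = -2.325 in → contributes +10.604 in⁴
Total I = 24.137 in⁴.
For the y-axis: x̄ = 3.675 in.
Repeating about the centroidal y-axis gives I_y = 18.205 in⁴.

I_x ≈ 24.1 in⁴, I_y ≈ 18.2 in⁴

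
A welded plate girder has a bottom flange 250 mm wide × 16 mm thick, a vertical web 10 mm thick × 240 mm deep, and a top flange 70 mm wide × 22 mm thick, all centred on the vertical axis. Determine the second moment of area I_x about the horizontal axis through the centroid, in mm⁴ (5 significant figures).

Decompose the section into non-overlapping parts with the origin at the bottom-left of its bounding rectangle.
Bottom plate: 250 × 16, A = 4 000 mm², y = 8 mm, Ī = 85333.33 mm⁴.
Web plate: 10 × 240, A = 2 400 mm², y = 136 mm, Ī = 11 520 000 mm⁴.
Top plate: 70 × 22, A = 1 540 mm², y = 267 mm, Ī = 62113.33 mm⁴.
Centroid: ȳ = ΣA·y / ΣA = 96.92443 mm.
Transfer each piece to the horizontal axis through the centroid using Ī + A·d² with d = y − 96.92443:
  bottom plate: d = -88.92443 mm → contributes +31 715 553 mm⁴
  web plate: d = 39.07557 mm → contributes +15 184 560 mm⁴
  top plate: d = 170.0756 mm → contributes +44 607 689 mm⁴
Total I = 91 507 801 mm⁴.

I_x ≈ 9.1508 × 10⁷ mm⁴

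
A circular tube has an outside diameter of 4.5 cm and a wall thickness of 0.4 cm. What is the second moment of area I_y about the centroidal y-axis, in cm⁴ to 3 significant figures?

I_y ≈ 10.9 cm⁴

Break the section into simple shapes (no overlaps), measuring from the bottom-left corner of the bounding box.
Outer circle: ⌀4.5, A = 15.904 cm², x = 2.25 cm, Ī = 20.129 cm⁴.
Bore (subtracted): ⌀3.7, A = 10.752 cm², x = 2.25 cm, Ī = 9.1998 cm⁴.
By symmetry the centroid is at mid-width, x̄ = 2.25 cm.
All pieces are centred on the centroidal y-axis, so I = ΣĪ (holes subtracted) = 10.929 cm⁴.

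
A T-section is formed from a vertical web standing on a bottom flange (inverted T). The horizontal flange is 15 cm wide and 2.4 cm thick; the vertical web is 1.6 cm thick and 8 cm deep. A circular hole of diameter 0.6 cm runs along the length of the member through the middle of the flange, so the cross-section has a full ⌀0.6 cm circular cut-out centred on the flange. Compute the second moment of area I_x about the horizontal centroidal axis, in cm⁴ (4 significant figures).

Break the section into simple shapes (no overlaps), measuring from the bottom-left corner of the bounding box.
Flange: 15 × 2.4, A = 36 cm², y = 1.2 cm, Ī = 17.28 cm⁴.
Web: 1.6 × 8, A = 12.8 cm², y = 6.4 cm, Ī = 68.2667 cm⁴.
Hole (subtracted): ⌀0.6, A = 0.282743 cm², y = 1.2 cm, Ī = 0.00636173 cm⁴.
Centroid: ȳ = ΣA·y / ΣA = 2.57188 cm.
Transfer each piece to the horizontal centroidal axis using Ī + A·d² with d = y − 2.57188:
  flange: d = -1.37188 cm → contributes +85.0343 cm⁴
  web: d = 3.82812 cm → contributes +255.844 cm⁴
  hole: d = -1.37188 cm → contributes −0.538502 cm⁴
Total I = 340.34 cm⁴.

I_x ≈ 340.3 cm⁴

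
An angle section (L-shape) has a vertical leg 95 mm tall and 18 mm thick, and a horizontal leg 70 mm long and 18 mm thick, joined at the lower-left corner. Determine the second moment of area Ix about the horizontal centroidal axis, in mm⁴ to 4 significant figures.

Break the section into simple shapes (no overlaps), measuring from the bottom-left corner of the bounding box.
Vertical leg: 18 × 95, A = 1 710 mm², y = 47.5 mm, Ī = 1 286 063 mm⁴.
Horizontal leg (remainder): 52 × 18, A = 936 mm², y = 9 mm, Ī = 25 272 mm⁴.
Centroid: ȳ = ΣA·y / ΣA = 33.881 mm.
Transfer each piece to the horizontal centroidal axis using Ī + A·d² with d = y − 33.881:
  vertical leg: d = 13.619 mm → contributes +1 603 231 mm⁴
  horizontal leg (remainder): d = -24.881 mm → contributes +604 714 mm⁴
Total I = 2 207 945 mm⁴.

Ix ≈ 2.208 × 10⁶ mm⁴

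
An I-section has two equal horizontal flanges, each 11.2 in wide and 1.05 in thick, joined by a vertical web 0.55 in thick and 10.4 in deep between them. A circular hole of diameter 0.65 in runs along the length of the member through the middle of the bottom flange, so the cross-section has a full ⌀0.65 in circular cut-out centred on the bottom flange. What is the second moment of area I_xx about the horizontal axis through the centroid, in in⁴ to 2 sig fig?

I_xx ≈ 810 in⁴

Split into non-overlapping primitives; take the origin at the lower-left of the bounding box.
Bottom flange: 11.2 × 1.05, A = 11.76 in², y = 0.525 in, Ī = 1.08 in⁴.
Web: 0.55 × 10.4, A = 5.72 in², y = 6.25 in, Ī = 51.56 in⁴.
Top flange: 11.2 × 1.05, A = 11.76 in², y = 11.98 in, Ī = 1.08 in⁴.
Hole (subtracted): ⌀0.65, A = 0.3318 in², y = 0.525 in, Ī = 0.008762 in⁴.
Centroid: ȳ = ΣA·y / ΣA = 6.316 in.
Transfer each piece to the horizontal axis through the centroid using Ī + A·d² with d = y − 6.316:
  bottom flange: d = -5.791 in → contributes +395.4 in⁴
  web: d = -0.06572 in → contributes +51.58 in⁴
  top flange: d = 5.659 in → contributes +377.7 in⁴
  hole: d = -5.791 in → contributes −11.14 in⁴
Total I = 813.6 in⁴.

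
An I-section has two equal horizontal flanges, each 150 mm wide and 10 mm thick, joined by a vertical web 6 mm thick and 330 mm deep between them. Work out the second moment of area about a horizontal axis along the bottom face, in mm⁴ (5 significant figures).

I_base ≈ 2.5721 × 10⁸ mm⁴

Split into non-overlapping primitives; take the origin at the lower-left of the bounding box.
Bottom flange: 150 × 10, A = 1 500 mm², y = 5 mm, Ī = 12 500 mm⁴.
Web: 6 × 330, A = 1 980 mm², y = 175 mm, Ī = 17 968 500 mm⁴.
Top flange: 150 × 10, A = 1 500 mm², y = 345 mm, Ī = 12 500 mm⁴.
Transfer each piece to the base of the section using Ī + A·d² with d = y − 0:
  bottom flange: d = 5 mm → contributes +50 000 mm⁴
  web: d = 175 mm → contributes +78 606 000 mm⁴
  top flange: d = 345 mm → contributes +178 550 000 mm⁴
Total I = 257 206 000 mm⁴.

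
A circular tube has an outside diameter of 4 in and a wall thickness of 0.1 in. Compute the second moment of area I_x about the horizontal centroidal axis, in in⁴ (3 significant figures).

Split into non-overlapping primitives; take the origin at the lower-left of the bounding box.
Outer circle: ⌀4, A = 12.566 in², y = 2 in, Ī = 12.566 in⁴.
Bore (subtracted): ⌀3.8, A = 11.341 in², y = 2 in, Ī = 10.235 in⁴.
By symmetry the centroid is at mid-height, ȳ = 2 in.
All pieces are centred on the horizontal centroidal axis, so I = ΣĪ (holes subtracted) = 2.331 in⁴.

I_x ≈ 2.33 in⁴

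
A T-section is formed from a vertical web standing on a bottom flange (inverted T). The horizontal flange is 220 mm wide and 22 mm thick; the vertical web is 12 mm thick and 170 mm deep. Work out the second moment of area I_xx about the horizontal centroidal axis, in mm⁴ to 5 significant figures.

Treat the section as a set of non-overlapping primitives; coordinates are from the bounding-box lower-left.
Flange: 220 × 22, A = 4 840 mm², y = 11 mm, Ī = 195213.3 mm⁴.
Web: 12 × 170, A = 2 040 mm², y = 107 mm, Ī = 4 913 000 mm⁴.
Centroid: ȳ = ΣA·y / ΣA = 39.46512 mm.
Transfer each piece to the horizontal centroidal axis using Ī + A·d² with d = y − 39.46512:
  flange: d = -28.46512 mm → contributes +4 116 886 mm⁴
  web: d = 67.53488 mm → contributes +14 217 359 mm⁴
Total I = 18 334 245 mm⁴.

I_xx ≈ 1.8334 × 10⁷ mm⁴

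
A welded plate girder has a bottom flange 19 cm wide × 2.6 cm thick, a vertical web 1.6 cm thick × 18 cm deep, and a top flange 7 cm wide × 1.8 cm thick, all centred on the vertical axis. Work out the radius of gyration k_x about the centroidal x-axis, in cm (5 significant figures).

Treat the section as a set of non-overlapping primitives; coordinates are from the bounding-box lower-left.
Bottom plate: 19 × 2.6, A = 49.4 cm², y = 1.3 cm, Ī = 27.82867 cm⁴.
Web plate: 1.6 × 18, A = 28.8 cm², y = 11.6 cm, Ī = 777.6 cm⁴.
Top plate: 7 × 1.8, A = 12.6 cm², y = 21.5 cm, Ī = 3.402 cm⁴.
Centroid: ȳ = ΣA·y / ΣA = 7.370044 cm.
Transfer each piece to the centroidal x-axis using Ī + A·d² with d = y − 7.370044:
  bottom plate: d = -6.070044 cm → contributes +1847.993 cm⁴
  web plate: d = 4.229956 cm → contributes +1292.905 cm⁴
  top plate: d = 14.12996 cm → contributes +2519.063 cm⁴
Total I = 5659.961 cm⁴.
Radius of gyration: k = √(I/A) = √(5659.961 / 90.8) = 7.895212 cm.

k_x ≈ 7.8952 cm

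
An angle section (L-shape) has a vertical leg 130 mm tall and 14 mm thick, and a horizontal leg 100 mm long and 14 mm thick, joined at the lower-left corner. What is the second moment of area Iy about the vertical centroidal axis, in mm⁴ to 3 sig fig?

Split into non-overlapping primitives; take the origin at the lower-left of the bounding box.
Vertical leg: 14 × 130, A = 1 820 mm², x = 7 mm, Ī = 29 727 mm⁴.
Horizontal leg (remainder): 86 × 14, A = 1 204 mm², x = 57 mm, Ī = 742 065 mm⁴.
Centroid: x̄ = ΣA·x / ΣA = 26.907 mm.
Transfer each piece to the vertical centroidal axis using Ī + A·d² with d = x − 26.907:
  vertical leg: d = -19.907 mm → contributes +751 002 mm⁴
  horizontal leg (remainder): d = 30.093 mm → contributes +1 832 365 mm⁴
Total I = 2 583 366 mm⁴.

Iy ≈ 2.58 × 10⁶ mm⁴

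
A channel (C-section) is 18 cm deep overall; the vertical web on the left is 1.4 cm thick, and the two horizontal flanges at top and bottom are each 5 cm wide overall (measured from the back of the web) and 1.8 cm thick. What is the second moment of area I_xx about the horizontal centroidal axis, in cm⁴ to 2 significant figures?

Decompose the section into non-overlapping parts with the origin at the bottom-left of its bounding rectangle.
Web: 1.4 × 18, A = 25.2 cm², y = 9 cm, Ī = 680.4 cm⁴.
Top flange (beyond web): 3.6 × 1.8, A = 6.48 cm², y = 17.1 cm, Ī = 1.75 cm⁴.
Bottom flange (beyond web): 3.6 × 1.8, A = 6.48 cm², y = 0.9 cm, Ī = 1.75 cm⁴.
By symmetry the centroid is at mid-height, ȳ = 9 cm.
Transfer each piece to the horizontal centroidal axis using Ī + A·d² with d = y − 9:
  web: d = 0 cm → contributes +680.4 cm⁴
  top flange (beyond web): d = 8.1 cm → contributes +426.9 cm⁴
  bottom flange (beyond web): d = -8.1 cm → contributes +426.9 cm⁴
Total I = 1 534 cm⁴.

I_xx ≈ 1500 cm⁴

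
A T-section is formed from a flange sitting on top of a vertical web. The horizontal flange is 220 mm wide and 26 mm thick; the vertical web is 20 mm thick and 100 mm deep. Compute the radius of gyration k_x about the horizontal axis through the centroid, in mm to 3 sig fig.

k_x ≈ 31.9 mm

Treat the section as a set of non-overlapping primitives; coordinates are from the bounding-box lower-left.
Flange: 220 × 26, A = 5 720 mm², y = 113 mm, Ī = 322 227 mm⁴.
Web: 20 × 100, A = 2 000 mm², y = 50 mm, Ī = 1 666 667 mm⁴.
Centroid: ȳ = ΣA·y / ΣA = 96.679 mm.
Transfer each piece to the horizontal axis through the centroid using Ī + A·d² with d = y − 96.679:
  flange: d = 16.321 mm → contributes +1 845 937 mm⁴
  web: d = -46.679 mm → contributes +6 024 479 mm⁴
Total I = 7 870 417 mm⁴.
Radius of gyration: k = √(I/A) = √(7 870 417 / 7 720) = 31.929 mm.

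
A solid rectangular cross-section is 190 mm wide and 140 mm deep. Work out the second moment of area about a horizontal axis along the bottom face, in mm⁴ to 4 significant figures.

The section: 190 × 140, A = 26 600 mm², y = 70 mm, Ī = 43 446 667 mm⁴.
Transfer it to a horizontal axis along the bottom face using Ī + A·d² with d = y − 0:
  the section: d = 70 mm → contributes +173 786 667 mm⁴
Total I = 173 786 667 mm⁴.

I_base ≈ 1.738 × 10⁸ mm⁴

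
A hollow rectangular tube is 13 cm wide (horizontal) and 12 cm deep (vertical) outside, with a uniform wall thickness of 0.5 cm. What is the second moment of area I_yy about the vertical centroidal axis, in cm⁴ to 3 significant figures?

I_yy ≈ 613 cm⁴

Treat the section as a set of non-overlapping primitives; coordinates are from the bounding-box lower-left.
Outer rectangle: 13 × 12, A = 156 cm², x = 6.5 cm, Ī = 2 197 cm⁴.
Inner void (subtracted): 12 × 11, A = 132 cm², x = 6.5 cm, Ī = 1 584 cm⁴.
By symmetry the centroid is at mid-width, x̄ = 6.5 cm.
All pieces are centred on the vertical centroidal axis, so I = ΣĪ (holes subtracted) = 613 cm⁴.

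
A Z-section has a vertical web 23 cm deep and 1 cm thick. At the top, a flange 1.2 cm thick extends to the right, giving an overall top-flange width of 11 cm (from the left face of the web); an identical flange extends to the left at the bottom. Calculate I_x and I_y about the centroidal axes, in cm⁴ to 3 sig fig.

Split into non-overlapping primitives; take the origin at the lower-left of the bounding box.
Web: 1 × 23, A = 23 cm², y = 11.5 cm, Ī = 1013.9 cm⁴.
Top flange (beyond web): 10 × 1.2, A = 12 cm², y = 22.4 cm, Ī = 1.44 cm⁴.
Bottom flange (beyond web): 10 × 1.2, A = 12 cm², y = 0.6 cm, Ī = 1.44 cm⁴.
Centroid: ȳ = ΣA·y / ΣA = 11.5 cm.
Transfer each piece to the centroidal x-axis using Ī + A·d² with d = y − 11.5:
  web: d = 0 cm → contributes +1013.9 cm⁴
  top flange (beyond web): d = 10.9 cm → contributes +1427.2 cm⁴
  bottom flange (beyond web): d = -10.9 cm → contributes +1427.2 cm⁴
Total I = 3868.2 cm⁴.
For the y-axis: x̄ = 10.5 cm.
Repeating about the centroidal y-axis gives I_y = 927.92 cm⁴.

I_x ≈ 3870 cm⁴, I_y ≈ 928 cm⁴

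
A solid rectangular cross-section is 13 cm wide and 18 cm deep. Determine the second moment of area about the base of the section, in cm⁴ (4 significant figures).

I_base ≈ 2.527 × 10⁴ cm⁴

The section: 13 × 18, A = 234 cm², y = 9 cm, Ī = 6 318 cm⁴.
Transfer it to a horizontal axis along the bottom face using Ī + A·d² with d = y − 0:
  the section: d = 9 cm → contributes +25 272 cm⁴
Total I = 25 272 cm⁴.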